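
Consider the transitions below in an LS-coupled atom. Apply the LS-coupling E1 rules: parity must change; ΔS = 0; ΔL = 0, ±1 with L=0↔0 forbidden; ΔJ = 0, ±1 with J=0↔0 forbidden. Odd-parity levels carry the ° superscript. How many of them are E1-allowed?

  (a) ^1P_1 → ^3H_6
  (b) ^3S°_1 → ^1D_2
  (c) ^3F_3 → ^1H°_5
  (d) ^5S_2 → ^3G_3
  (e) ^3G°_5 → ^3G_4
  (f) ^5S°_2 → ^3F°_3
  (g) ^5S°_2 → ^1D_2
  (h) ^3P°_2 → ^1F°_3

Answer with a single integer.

1

(a) forbidden (parity, ΔS, ΔL, ΔJ fail)
(b) forbidden (ΔS, ΔL fail)
(c) forbidden (ΔS, ΔL, ΔJ fail)
(d) forbidden (parity, ΔS, ΔL fail)
(e) allowed
(f) forbidden (parity, ΔS, ΔL fail)
(g) forbidden (ΔS, ΔL fail)
(h) forbidden (parity, ΔS, ΔL fail)
Total allowed: 1 of 8.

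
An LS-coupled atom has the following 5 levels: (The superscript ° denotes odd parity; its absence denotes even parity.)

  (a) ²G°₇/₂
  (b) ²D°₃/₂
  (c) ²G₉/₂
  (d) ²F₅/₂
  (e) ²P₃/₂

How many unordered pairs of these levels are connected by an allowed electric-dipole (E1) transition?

(a)–(b): forbidden (parity, ΔL, ΔJ).
(a)–(c): allowed.
(a)–(d): allowed.
(a)–(e): forbidden (ΔL, ΔJ).
(b)–(c): forbidden (ΔL, ΔJ).
(b)–(d): allowed.
(b)–(e): allowed.
(c)–(d): forbidden (parity, ΔJ).
(c)–(e): forbidden (parity, ΔL, ΔJ).
(d)–(e): forbidden (parity, ΔL).
Allowed pairs: 4 of 10.

4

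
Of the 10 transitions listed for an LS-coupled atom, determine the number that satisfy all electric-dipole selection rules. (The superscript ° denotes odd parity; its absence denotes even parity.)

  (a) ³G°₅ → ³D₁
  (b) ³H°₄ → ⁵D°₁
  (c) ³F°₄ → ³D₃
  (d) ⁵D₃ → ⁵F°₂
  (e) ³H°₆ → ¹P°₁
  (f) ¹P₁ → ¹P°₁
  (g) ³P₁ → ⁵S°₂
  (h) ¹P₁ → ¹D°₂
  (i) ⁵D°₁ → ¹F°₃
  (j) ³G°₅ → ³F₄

5

(a) forbidden (ΔL, ΔJ fail)
(b) forbidden (parity, ΔS, ΔL, ΔJ fail)
(c) allowed
(d) allowed
(e) forbidden (parity, ΔS, ΔL, ΔJ fail)
(f) allowed
(g) forbidden (ΔS fails)
(h) allowed
(i) forbidden (parity, ΔS, ΔJ fail)
(j) allowed
Total allowed: 5 of 10.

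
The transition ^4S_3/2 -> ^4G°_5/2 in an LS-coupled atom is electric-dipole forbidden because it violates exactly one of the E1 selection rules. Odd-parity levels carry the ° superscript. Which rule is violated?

Reading off the term symbols: S 3/2→3/2, L 0→4, J 3/2→5/2, parity even→odd.
ΔL = 0, ±1 (not L=0↔0): L: 0 → 4, ΔL = +4 — fails.
Parity must change: even → odd — passes.
ΔS = 0: S: 3/2 → 3/2 — passes.
ΔJ = 0, ±1 (not J=0↔0): J: 3/2 → 5/2, ΔJ = +1 — passes.

the ΔL = 0, ±1 rule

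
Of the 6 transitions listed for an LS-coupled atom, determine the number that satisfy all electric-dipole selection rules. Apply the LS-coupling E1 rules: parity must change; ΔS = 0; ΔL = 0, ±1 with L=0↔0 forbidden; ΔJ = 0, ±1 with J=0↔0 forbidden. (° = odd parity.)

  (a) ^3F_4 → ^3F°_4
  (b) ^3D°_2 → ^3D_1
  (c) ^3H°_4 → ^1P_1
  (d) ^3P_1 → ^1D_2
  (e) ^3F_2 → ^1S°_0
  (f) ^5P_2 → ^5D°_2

(a) allowed
(b) allowed
(c) forbidden (ΔS, ΔL, ΔJ fail)
(d) forbidden (parity, ΔS fail)
(e) forbidden (ΔS, ΔL, ΔJ fail)
(f) allowed
Total allowed: 3 of 6.

3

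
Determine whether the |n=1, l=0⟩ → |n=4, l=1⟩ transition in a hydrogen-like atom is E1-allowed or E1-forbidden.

l: 0 → 1 (Δl = +1). Δl = ±1 satisfied.
All E1 selection rules are satisfied.

allowed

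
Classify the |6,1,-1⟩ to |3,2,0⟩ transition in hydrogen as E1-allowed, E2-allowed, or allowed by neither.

Δl = 2 − 1 = +1; l_i + l_f = 3.
Δm_l = +1.
E1 (Δl = ±1, |Δm_l| ≤ 1): satisfied.
E2 (Δl = 0,±2, l_i+l_f ≥ 2, |Δm_l| ≤ 2): not satisfied.

E1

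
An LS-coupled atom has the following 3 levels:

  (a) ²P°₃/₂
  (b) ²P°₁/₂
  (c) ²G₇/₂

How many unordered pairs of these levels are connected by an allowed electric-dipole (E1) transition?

0

(a)–(b): forbidden (parity).
(a)–(c): forbidden (ΔL, ΔJ).
(b)–(c): forbidden (ΔL, ΔJ).
Allowed pairs: 0 of 3.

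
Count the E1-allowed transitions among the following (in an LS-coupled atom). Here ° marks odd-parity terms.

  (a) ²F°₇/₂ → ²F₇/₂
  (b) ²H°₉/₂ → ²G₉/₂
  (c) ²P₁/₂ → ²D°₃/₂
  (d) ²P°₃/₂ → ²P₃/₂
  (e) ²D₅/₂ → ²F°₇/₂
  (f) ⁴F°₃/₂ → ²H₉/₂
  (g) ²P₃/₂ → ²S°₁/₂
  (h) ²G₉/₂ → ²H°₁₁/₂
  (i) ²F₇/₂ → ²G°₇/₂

(a) allowed
(b) allowed
(c) allowed
(d) allowed
(e) allowed
(f) forbidden (ΔS, ΔL, ΔJ fail)
(g) allowed
(h) allowed
(i) allowed
Total allowed: 8 of 9.

8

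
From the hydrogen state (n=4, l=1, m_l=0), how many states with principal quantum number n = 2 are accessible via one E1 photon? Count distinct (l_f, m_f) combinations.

1

E1 requires Δl = ±1, so l_f ∈ {0, 2}; with 0 ≤ l_f ≤ n_f−1 = 1, the allowed l_f values are {0}.
For l_f = 0: m_f ∈ {m_i−1, m_i, m_i+1} ∩ [−0, 0] = {0} → 1 state.
Total: 1.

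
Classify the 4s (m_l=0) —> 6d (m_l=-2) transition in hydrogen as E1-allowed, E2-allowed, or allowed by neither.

Δl = 2 − 0 = +2; l_i + l_f = 2.
Δm_l = -2.
E1 (Δl = ±1, |Δm_l| ≤ 1): not satisfied.
E2 (Δl = 0,±2, l_i+l_f ≥ 2, |Δm_l| ≤ 2): satisfied.

E2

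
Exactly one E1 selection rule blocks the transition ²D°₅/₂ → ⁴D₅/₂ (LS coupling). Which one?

Reading off the term symbols: S 1/2→3/2, L 2→2, J 5/2→5/2, parity odd→even.
Parity must change: odd → even — ok.
ΔS = 0: S: 1/2 → 3/2 — fails.
ΔL = 0, ±1 (not L=0↔0): L: 2 → 2, ΔL = +0 — ok.
ΔJ = 0, ±1 (not J=0↔0): J: 5/2 → 5/2, ΔJ = +0 — ok.

the ΔS = 0 rule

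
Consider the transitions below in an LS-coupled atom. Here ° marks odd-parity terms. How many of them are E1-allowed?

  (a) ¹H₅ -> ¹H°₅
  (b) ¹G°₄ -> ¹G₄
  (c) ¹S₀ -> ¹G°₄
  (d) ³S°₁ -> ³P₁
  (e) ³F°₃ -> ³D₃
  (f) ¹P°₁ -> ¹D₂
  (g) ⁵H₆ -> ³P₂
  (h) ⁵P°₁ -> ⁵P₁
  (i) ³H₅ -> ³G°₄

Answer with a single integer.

(a) allowed
(b) allowed
(c) forbidden (ΔL, ΔJ fail)
(d) allowed
(e) allowed
(f) allowed
(g) forbidden (parity, ΔS, ΔL, ΔJ fail)
(h) allowed
(i) allowed
Total allowed: 7 of 9.

7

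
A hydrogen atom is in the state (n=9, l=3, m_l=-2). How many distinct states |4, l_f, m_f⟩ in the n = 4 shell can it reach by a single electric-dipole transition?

2

E1 requires Δl = ±1, so l_f ∈ {2, 4}; with 0 ≤ l_f ≤ n_f−1 = 3, the allowed l_f values are {2}.
For l_f = 2: m_f ∈ {m_i−1, m_i, m_i+1} ∩ [−2, 2] = {-2, -1} → 2 states.
Total: 2.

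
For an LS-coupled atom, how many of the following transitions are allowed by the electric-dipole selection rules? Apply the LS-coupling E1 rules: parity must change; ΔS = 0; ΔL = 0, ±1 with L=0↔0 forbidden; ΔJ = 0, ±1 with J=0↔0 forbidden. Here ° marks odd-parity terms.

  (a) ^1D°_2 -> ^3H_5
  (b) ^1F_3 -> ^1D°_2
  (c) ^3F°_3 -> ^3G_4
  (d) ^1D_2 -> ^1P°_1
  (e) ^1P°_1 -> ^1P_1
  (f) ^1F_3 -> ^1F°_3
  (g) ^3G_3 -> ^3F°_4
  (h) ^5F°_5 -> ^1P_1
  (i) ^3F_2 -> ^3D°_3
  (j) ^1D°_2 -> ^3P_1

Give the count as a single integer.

7

(a) forbidden (ΔS, ΔL, ΔJ fail)
(b) allowed
(c) allowed
(d) allowed
(e) allowed
(f) allowed
(g) allowed
(h) forbidden (ΔS, ΔL, ΔJ fail)
(i) allowed
(j) forbidden (ΔS fails)
Total allowed: 7 of 10.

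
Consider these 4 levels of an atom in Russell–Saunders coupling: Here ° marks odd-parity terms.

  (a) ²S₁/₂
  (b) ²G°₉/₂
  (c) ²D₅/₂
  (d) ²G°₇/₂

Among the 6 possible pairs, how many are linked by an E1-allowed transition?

0

(a)–(b): forbidden (ΔL, ΔJ).
(a)–(c): forbidden (parity, ΔL, ΔJ).
(a)–(d): forbidden (ΔL, ΔJ).
(b)–(c): forbidden (ΔL, ΔJ).
(b)–(d): forbidden (parity).
(c)–(d): forbidden (ΔL).
Allowed pairs: 0 of 6.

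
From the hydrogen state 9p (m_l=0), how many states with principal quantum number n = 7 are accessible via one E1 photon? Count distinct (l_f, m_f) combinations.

4

E1 requires Δl = ±1, so l_f ∈ {0, 2}; with 0 ≤ l_f ≤ n_f−1 = 6, the allowed l_f values are {0, 2}.
For l_f = 0: m_f ∈ {m_i−1, m_i, m_i+1} ∩ [−0, 0] = {0} → 1 state.
For l_f = 2: m_f ∈ {m_i−1, m_i, m_i+1} ∩ [−2, 2] = {-1, 0, 1} → 3 states.
Total: 4.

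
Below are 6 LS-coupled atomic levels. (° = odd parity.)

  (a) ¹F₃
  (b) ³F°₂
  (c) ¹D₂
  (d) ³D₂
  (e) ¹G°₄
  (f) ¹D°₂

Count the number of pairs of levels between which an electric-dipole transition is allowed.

(a)–(b): forbidden (ΔS).
(a)–(c): forbidden (parity).
(a)–(d): forbidden (parity, ΔS).
(a)–(e): allowed.
(a)–(f): allowed.
(b)–(c): forbidden (ΔS).
(b)–(d): allowed.
(b)–(e): forbidden (parity, ΔS, ΔJ).
(b)–(f): forbidden (parity, ΔS).
(c)–(d): forbidden (parity, ΔS).
(c)–(e): forbidden (ΔL, ΔJ).
(c)–(f): allowed.
(d)–(e): forbidden (ΔS, ΔL, ΔJ).
(d)–(f): forbidden (ΔS).
(e)–(f): forbidden (parity, ΔL, ΔJ).
Allowed pairs: 4 of 15.

4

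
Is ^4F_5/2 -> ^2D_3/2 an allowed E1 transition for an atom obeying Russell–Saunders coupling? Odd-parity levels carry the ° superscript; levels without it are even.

Initial level: S=3/2, L=3, J=5/2, parity even. Final level: S=1/2, L=2, J=3/2, parity even.
Parity must change: even → even — fails.
ΔL = 0, ±1 (not L=0↔0): L: 3 → 2, ΔL = -1 — ok.
ΔS = 0: S: 3/2 → 1/2 — fails.
ΔJ = 0, ±1 (not J=0↔0): J: 5/2 → 3/2, ΔJ = -1 — ok.
Rule(s) violated: parity, ΔS.

forbidden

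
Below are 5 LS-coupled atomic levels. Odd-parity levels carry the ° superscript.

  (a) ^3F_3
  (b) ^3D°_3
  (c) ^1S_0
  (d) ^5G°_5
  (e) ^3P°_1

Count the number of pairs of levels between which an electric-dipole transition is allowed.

1

(a)–(b): allowed.
(a)–(c): forbidden (parity, ΔS, ΔL, ΔJ).
(a)–(d): forbidden (ΔS, ΔJ).
(a)–(e): forbidden (ΔL, ΔJ).
(b)–(c): forbidden (ΔS, ΔL, ΔJ).
(b)–(d): forbidden (parity, ΔS, ΔL, ΔJ).
(b)–(e): forbidden (parity, ΔJ).
(c)–(d): forbidden (ΔS, ΔL, ΔJ).
(c)–(e): forbidden (ΔS).
(d)–(e): forbidden (parity, ΔS, ΔL, ΔJ).
Allowed pairs: 1 of 10.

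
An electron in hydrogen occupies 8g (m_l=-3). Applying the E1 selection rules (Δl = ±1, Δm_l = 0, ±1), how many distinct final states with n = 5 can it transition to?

2

E1 requires Δl = ±1, so l_f ∈ {3, 5}; with 0 ≤ l_f ≤ n_f−1 = 4, the allowed l_f values are {3}.
For l_f = 3: m_f ∈ {m_i−1, m_i, m_i+1} ∩ [−3, 3] = {-3, -2} → 2 states.
Total: 2.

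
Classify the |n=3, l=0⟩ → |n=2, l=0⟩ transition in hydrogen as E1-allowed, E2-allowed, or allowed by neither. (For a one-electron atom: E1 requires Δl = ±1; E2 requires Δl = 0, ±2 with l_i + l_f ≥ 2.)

neither

Δl = 0 − 0 = +0; l_i + l_f = 0.
E1 (Δl = ±1): not satisfied.
E2 (Δl = 0,±2, l_i+l_f ≥ 2): not satisfied.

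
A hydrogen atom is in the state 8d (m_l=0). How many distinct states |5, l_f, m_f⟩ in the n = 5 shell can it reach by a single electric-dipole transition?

6

E1 requires Δl = ±1, so l_f ∈ {1, 3}; with 0 ≤ l_f ≤ n_f−1 = 4, the allowed l_f values are {1, 3}.
For l_f = 1: m_f ∈ {m_i−1, m_i, m_i+1} ∩ [−1, 1] = {-1, 0, 1} → 3 states.
For l_f = 3: m_f ∈ {m_i−1, m_i, m_i+1} ∩ [−3, 3] = {-1, 0, 1} → 3 states.
Total: 6.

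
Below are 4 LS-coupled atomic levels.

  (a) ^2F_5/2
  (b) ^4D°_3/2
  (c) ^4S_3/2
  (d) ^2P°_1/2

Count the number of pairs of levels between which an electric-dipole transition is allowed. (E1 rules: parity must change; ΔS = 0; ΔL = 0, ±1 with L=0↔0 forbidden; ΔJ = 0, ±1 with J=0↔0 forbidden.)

0

(a)–(b): forbidden (ΔS).
(a)–(c): forbidden (parity, ΔS, ΔL).
(a)–(d): forbidden (ΔL, ΔJ).
(b)–(c): forbidden (ΔL).
(b)–(d): forbidden (parity, ΔS).
(c)–(d): forbidden (ΔS).
Allowed pairs: 0 of 6.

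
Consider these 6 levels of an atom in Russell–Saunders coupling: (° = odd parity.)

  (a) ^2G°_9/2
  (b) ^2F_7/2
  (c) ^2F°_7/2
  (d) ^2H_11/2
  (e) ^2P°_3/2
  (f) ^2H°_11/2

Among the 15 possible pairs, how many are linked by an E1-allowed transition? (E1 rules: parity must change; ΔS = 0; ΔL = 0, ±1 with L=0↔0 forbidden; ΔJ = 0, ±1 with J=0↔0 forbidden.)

(a)–(b): allowed.
(a)–(c): forbidden (parity).
(a)–(d): allowed.
(a)–(e): forbidden (parity, ΔL, ΔJ).
(a)–(f): forbidden (parity).
(b)–(c): allowed.
(b)–(d): forbidden (parity, ΔL, ΔJ).
(b)–(e): forbidden (ΔL, ΔJ).
(b)–(f): forbidden (ΔL, ΔJ).
(c)–(d): forbidden (ΔL, ΔJ).
(c)–(e): forbidden (parity, ΔL, ΔJ).
(c)–(f): forbidden (parity, ΔL, ΔJ).
(d)–(e): forbidden (ΔL, ΔJ).
(d)–(f): allowed.
(e)–(f): forbidden (parity, ΔL, ΔJ).
Allowed pairs: 4 of 15.

4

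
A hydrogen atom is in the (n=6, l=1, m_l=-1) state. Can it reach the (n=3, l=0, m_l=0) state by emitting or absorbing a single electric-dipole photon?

allowed

Initial l = 1, final l = 0, so Δl = -1. E1 requires Δl = ±1: passes.
m_l: -1 → 0 (Δm_l = +1). |Δm_l| ≤ 1 passes.
All E1 selection rules are satisfied.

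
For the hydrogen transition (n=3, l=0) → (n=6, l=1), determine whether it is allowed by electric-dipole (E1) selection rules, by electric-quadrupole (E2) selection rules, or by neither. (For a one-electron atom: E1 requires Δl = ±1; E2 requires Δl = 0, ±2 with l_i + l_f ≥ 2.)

Δl = 1 − 0 = +1; l_i + l_f = 1.
E1 (Δl = ±1): satisfied.
E2 (Δl = 0,±2, l_i+l_f ≥ 2): not satisfied.

E1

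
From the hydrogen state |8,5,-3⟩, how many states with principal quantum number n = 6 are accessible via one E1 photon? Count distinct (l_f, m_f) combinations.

E1 requires Δl = ±1, so l_f ∈ {4, 6}; with 0 ≤ l_f ≤ n_f−1 = 5, the allowed l_f values are {4}.
For l_f = 4: m_f ∈ {m_i−1, m_i, m_i+1} ∩ [−4, 4] = {-4, -3, -2} → 3 states.
Total: 3.

3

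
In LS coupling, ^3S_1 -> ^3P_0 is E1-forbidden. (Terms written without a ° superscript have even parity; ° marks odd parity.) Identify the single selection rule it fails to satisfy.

parity

Reading off the term symbols: S 1→1, L 0→1, J 1→0, parity even→even.
Parity must change: even → even — violated.
ΔS = 0: S: 1 → 1 — satisfied.
ΔL = 0, ±1 (not L=0↔0): L: 0 → 1, ΔL = +1 — satisfied.
ΔJ = 0, ±1 (not J=0↔0): J: 1 → 0, ΔJ = -1 — satisfied.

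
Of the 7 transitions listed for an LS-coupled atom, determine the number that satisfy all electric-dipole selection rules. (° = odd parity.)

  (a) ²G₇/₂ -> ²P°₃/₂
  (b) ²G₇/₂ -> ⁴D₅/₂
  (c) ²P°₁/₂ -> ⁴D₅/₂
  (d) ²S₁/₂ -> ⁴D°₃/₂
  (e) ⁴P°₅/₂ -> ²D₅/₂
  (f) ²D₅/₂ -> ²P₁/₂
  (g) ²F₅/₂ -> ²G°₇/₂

1

(a) forbidden (ΔL, ΔJ fail)
(b) forbidden (parity, ΔS, ΔL fail)
(c) forbidden (ΔS, ΔJ fail)
(d) forbidden (ΔS, ΔL fail)
(e) forbidden (ΔS fails)
(f) forbidden (parity, ΔJ fail)
(g) allowed
Total allowed: 1 of 7.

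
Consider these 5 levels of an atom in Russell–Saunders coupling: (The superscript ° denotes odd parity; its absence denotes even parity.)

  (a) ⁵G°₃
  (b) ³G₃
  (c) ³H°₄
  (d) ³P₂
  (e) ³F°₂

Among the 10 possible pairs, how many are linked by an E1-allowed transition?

(a)–(b): forbidden (ΔS).
(a)–(c): forbidden (parity, ΔS).
(a)–(d): forbidden (ΔS, ΔL).
(a)–(e): forbidden (parity, ΔS).
(b)–(c): allowed.
(b)–(d): forbidden (parity, ΔL).
(b)–(e): allowed.
(c)–(d): forbidden (ΔL, ΔJ).
(c)–(e): forbidden (parity, ΔL, ΔJ).
(d)–(e): forbidden (ΔL).
Allowed pairs: 2 of 10.

2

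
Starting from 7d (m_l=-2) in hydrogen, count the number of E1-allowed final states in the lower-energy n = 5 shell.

E1 requires Δl = ±1, so l_f ∈ {1, 3}; with 0 ≤ l_f ≤ n_f−1 = 4, the allowed l_f values are {1, 3}.
For l_f = 1: m_f ∈ {m_i−1, m_i, m_i+1} ∩ [−1, 1] = {-1} → 1 state.
For l_f = 3: m_f ∈ {m_i−1, m_i, m_i+1} ∩ [−3, 3] = {-3, -2, -1} → 3 states.
Total: 4.

4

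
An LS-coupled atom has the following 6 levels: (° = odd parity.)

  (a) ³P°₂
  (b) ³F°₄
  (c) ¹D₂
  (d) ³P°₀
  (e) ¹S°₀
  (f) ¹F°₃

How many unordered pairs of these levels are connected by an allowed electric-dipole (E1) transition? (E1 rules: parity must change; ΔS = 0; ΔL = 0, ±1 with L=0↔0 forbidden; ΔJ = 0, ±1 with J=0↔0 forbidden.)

1

(a)–(b): forbidden (parity, ΔL, ΔJ).
(a)–(c): forbidden (ΔS).
(a)–(d): forbidden (parity, ΔJ).
(a)–(e): forbidden (parity, ΔS, ΔJ).
(a)–(f): forbidden (parity, ΔS, ΔL).
(b)–(c): forbidden (ΔS, ΔJ).
(b)–(d): forbidden (parity, ΔL, ΔJ).
(b)–(e): forbidden (parity, ΔS, ΔL, ΔJ).
(b)–(f): forbidden (parity, ΔS).
(c)–(d): forbidden (ΔS, ΔJ).
(c)–(e): forbidden (ΔL, ΔJ).
(c)–(f): allowed.
(d)–(e): forbidden (parity, ΔS, ΔJ).
(d)–(f): forbidden (parity, ΔS, ΔL, ΔJ).
(e)–(f): forbidden (parity, ΔL, ΔJ).
Allowed pairs: 1 of 15.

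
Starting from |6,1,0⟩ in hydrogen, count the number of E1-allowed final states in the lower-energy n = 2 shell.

E1 requires Δl = ±1, so l_f ∈ {0, 2}; with 0 ≤ l_f ≤ n_f−1 = 1, the allowed l_f values are {0}.
For l_f = 0: m_f ∈ {m_i−1, m_i, m_i+1} ∩ [−0, 0] = {0} → 1 state.
Total: 1.

1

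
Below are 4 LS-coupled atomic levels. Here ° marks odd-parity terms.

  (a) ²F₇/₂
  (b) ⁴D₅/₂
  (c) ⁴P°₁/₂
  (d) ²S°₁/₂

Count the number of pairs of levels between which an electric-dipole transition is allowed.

(a)–(b): forbidden (parity, ΔS).
(a)–(c): forbidden (ΔS, ΔL, ΔJ).
(a)–(d): forbidden (ΔL, ΔJ).
(b)–(c): forbidden (ΔJ).
(b)–(d): forbidden (ΔS, ΔL, ΔJ).
(c)–(d): forbidden (parity, ΔS).
Allowed pairs: 0 of 6.

0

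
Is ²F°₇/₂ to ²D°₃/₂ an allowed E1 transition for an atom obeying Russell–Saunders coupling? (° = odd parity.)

ΔJ = 0, ±1 (not J=0↔0): J: 7/2 → 3/2, ΔJ = -2 — violated.
ΔL = 0, ±1 (not L=0↔0): L: 3 → 2, ΔL = -1 — satisfied.
Parity must change: odd → odd — violated.
ΔS = 0: S: 1/2 → 1/2 — satisfied.
Rule(s) violated: parity, ΔJ.

forbidden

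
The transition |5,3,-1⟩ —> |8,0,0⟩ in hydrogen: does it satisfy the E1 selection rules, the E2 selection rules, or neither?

Δl = 0 − 3 = -3; l_i + l_f = 3.
Δm_l = +1.
E1 (Δl = ±1, |Δm_l| ≤ 1): not satisfied.
E2 (Δl = 0,±2, l_i+l_f ≥ 2, |Δm_l| ≤ 2): not satisfied.

neither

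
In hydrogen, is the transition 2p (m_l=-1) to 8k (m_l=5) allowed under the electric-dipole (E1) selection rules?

l: 1 → 7 (Δl = +6). Δl = ±1 fails.
m_l: -1 → 5 (Δm_l = +6). |Δm_l| ≤ 1 fails.
The transition is electric-dipole forbidden.

forbidden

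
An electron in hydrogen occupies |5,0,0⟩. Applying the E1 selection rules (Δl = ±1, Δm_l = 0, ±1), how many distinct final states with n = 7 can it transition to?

E1 requires Δl = ±1, so l_f ∈ {-1, 1}; with 0 ≤ l_f ≤ n_f−1 = 6, the allowed l_f values are {1}.
For l_f = 1: m_f ∈ {m_i−1, m_i, m_i+1} ∩ [−1, 1] = {-1, 0, 1} → 3 states.
Total: 3.

3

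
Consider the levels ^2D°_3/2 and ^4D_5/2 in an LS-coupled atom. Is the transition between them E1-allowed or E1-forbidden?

ΔJ = 0, ±1 (not J=0↔0): J: 3/2 → 5/2, ΔJ = +1 — ✓.
ΔL = 0, ±1 (not L=0↔0): L: 2 → 2, ΔL = +0 — ✓.
ΔS = 0: S: 1/2 → 3/2 — ✗.
Parity must change: odd → even — ✓.
Rule(s) violated: ΔS.

forbidden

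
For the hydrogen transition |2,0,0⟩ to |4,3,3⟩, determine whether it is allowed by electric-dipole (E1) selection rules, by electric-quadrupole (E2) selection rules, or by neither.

neither

Δl = 3 − 0 = +3; l_i + l_f = 3.
Δm_l = +3.
E1 (Δl = ±1, |Δm_l| ≤ 1): not satisfied.
E2 (Δl = 0,±2, l_i+l_f ≥ 2, |Δm_l| ≤ 2): not satisfied.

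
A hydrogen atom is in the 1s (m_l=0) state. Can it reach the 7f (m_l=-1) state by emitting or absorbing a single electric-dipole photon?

Initial l = 0, final l = 3, so Δl = +3. E1 requires Δl = ±1: fails.
Δm_l = -1 − (0) = -1. E1 requires Δm_l = 0, ±1: passes.
The transition is electric-dipole forbidden.

forbidden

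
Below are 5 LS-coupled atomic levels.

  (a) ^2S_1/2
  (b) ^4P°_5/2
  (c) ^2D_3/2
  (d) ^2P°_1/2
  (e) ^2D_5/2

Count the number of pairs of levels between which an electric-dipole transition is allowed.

(a)–(b): forbidden (ΔS, ΔJ).
(a)–(c): forbidden (parity, ΔL).
(a)–(d): allowed.
(a)–(e): forbidden (parity, ΔL, ΔJ).
(b)–(c): forbidden (ΔS).
(b)–(d): forbidden (parity, ΔS, ΔJ).
(b)–(e): forbidden (ΔS).
(c)–(d): allowed.
(c)–(e): forbidden (parity).
(d)–(e): forbidden (ΔJ).
Allowed pairs: 2 of 10.

2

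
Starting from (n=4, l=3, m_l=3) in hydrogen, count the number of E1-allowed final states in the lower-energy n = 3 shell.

E1 requires Δl = ±1, so l_f ∈ {2, 4}; with 0 ≤ l_f ≤ n_f−1 = 2, the allowed l_f values are {2}.
For l_f = 2: m_f ∈ {m_i−1, m_i, m_i+1} ∩ [−2, 2] = {2} → 1 state.
Total: 1.

1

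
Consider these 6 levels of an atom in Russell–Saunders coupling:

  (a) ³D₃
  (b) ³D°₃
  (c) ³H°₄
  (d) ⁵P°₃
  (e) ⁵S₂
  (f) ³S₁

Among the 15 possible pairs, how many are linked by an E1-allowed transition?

(a)–(b): allowed.
(a)–(c): forbidden (ΔL).
(a)–(d): forbidden (ΔS).
(a)–(e): forbidden (parity, ΔS, ΔL).
(a)–(f): forbidden (parity, ΔL, ΔJ).
(b)–(c): forbidden (parity, ΔL).
(b)–(d): forbidden (parity, ΔS).
(b)–(e): forbidden (ΔS, ΔL).
(b)–(f): forbidden (ΔL, ΔJ).
(c)–(d): forbidden (parity, ΔS, ΔL).
(c)–(e): forbidden (ΔS, ΔL, ΔJ).
(c)–(f): forbidden (ΔL, ΔJ).
(d)–(e): allowed.
(d)–(f): forbidden (ΔS, ΔJ).
(e)–(f): forbidden (parity, ΔS, ΔL).
Allowed pairs: 2 of 15.

2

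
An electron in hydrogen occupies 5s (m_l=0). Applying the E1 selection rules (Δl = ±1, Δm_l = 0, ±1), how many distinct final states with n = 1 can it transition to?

0

E1 requires l_f ∈ {-1, 1}, but neither lies in [0, 0], so no final state is reachable.
Total: 0.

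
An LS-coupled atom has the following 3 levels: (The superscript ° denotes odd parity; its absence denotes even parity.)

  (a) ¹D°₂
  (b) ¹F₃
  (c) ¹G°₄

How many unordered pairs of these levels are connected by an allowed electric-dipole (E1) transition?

2

(a)–(b): allowed.
(a)–(c): forbidden (parity, ΔL, ΔJ).
(b)–(c): allowed.
Allowed pairs: 2 of 3.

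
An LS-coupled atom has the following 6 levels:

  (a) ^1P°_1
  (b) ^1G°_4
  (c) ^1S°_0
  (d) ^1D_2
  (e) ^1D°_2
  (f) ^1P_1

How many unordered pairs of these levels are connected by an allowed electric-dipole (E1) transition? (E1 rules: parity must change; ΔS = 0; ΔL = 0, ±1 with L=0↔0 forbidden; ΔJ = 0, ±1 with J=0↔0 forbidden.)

(a)–(b): forbidden (parity, ΔL, ΔJ).
(a)–(c): forbidden (parity).
(a)–(d): allowed.
(a)–(e): forbidden (parity).
(a)–(f): allowed.
(b)–(c): forbidden (parity, ΔL, ΔJ).
(b)–(d): forbidden (ΔL, ΔJ).
(b)–(e): forbidden (parity, ΔL, ΔJ).
(b)–(f): forbidden (ΔL, ΔJ).
(c)–(d): forbidden (ΔL, ΔJ).
(c)–(e): forbidden (parity, ΔL, ΔJ).
(c)–(f): allowed.
(d)–(e): allowed.
(d)–(f): forbidden (parity).
(e)–(f): allowed.
Allowed pairs: 5 of 15.

5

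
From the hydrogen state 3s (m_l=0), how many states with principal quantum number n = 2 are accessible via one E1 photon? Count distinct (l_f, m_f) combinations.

3

E1 requires Δl = ±1, so l_f ∈ {-1, 1}; with 0 ≤ l_f ≤ n_f−1 = 1, the allowed l_f values are {1}.
For l_f = 1: m_f ∈ {m_i−1, m_i, m_i+1} ∩ [−1, 1] = {-1, 0, 1} → 3 states.
Total: 3.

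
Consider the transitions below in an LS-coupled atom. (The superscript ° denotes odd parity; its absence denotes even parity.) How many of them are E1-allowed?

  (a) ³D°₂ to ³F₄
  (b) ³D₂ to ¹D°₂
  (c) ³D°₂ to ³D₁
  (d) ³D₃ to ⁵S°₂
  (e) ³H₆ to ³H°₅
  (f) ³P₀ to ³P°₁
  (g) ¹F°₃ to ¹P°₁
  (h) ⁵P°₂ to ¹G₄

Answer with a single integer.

(a) forbidden (ΔJ fails)
(b) forbidden (ΔS fails)
(c) allowed
(d) forbidden (ΔS, ΔL fail)
(e) allowed
(f) allowed
(g) forbidden (parity, ΔL, ΔJ fail)
(h) forbidden (ΔS, ΔL, ΔJ fail)
Total allowed: 3 of 8.

3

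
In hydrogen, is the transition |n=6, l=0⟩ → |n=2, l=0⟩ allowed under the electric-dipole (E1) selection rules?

l: 0 → 0 (Δl = +0). Δl = ±1 ✗.
The transition is electric-dipole forbidden.

forbidden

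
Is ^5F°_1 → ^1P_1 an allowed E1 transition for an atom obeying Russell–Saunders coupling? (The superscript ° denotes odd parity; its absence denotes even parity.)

Initial level: S=2, L=3, J=1, parity odd. Final level: S=0, L=1, J=1, parity even.
Parity must change: odd → even — satisfied.
ΔS = 0: S: 2 → 0 — violated.
ΔL = 0, ±1 (not L=0↔0): L: 3 → 1, ΔL = -2 — violated.
ΔJ = 0, ±1 (not J=0↔0): J: 1 → 1, ΔJ = +0 — satisfied.
Rule(s) violated: ΔS, ΔL.

forbidden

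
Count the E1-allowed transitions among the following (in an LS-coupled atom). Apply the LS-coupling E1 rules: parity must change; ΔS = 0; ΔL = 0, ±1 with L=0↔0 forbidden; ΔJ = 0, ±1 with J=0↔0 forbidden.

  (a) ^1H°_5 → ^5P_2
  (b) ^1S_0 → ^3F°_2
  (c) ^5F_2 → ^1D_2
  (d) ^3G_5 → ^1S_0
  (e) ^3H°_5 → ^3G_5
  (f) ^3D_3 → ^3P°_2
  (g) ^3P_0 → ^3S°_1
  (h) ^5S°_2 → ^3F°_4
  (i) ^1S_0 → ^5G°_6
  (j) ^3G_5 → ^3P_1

3

(a) forbidden (ΔS, ΔL, ΔJ fail)
(b) forbidden (ΔS, ΔL, ΔJ fail)
(c) forbidden (parity, ΔS fail)
(d) forbidden (parity, ΔS, ΔL, ΔJ fail)
(e) allowed
(f) allowed
(g) allowed
(h) forbidden (parity, ΔS, ΔL, ΔJ fail)
(i) forbidden (ΔS, ΔL, ΔJ fail)
(j) forbidden (parity, ΔL, ΔJ fail)
Total allowed: 3 of 10.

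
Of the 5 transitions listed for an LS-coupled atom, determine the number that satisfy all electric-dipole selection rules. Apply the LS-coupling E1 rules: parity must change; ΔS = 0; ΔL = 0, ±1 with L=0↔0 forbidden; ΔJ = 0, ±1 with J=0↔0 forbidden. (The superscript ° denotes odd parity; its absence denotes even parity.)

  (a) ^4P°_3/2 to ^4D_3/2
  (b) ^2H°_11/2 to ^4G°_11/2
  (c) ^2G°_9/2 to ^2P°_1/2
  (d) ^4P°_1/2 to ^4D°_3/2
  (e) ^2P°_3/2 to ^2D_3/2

2

(a) allowed
(b) forbidden (parity, ΔS fail)
(c) forbidden (parity, ΔL, ΔJ fail)
(d) forbidden (parity fails)
(e) allowed
Total allowed: 2 of 5.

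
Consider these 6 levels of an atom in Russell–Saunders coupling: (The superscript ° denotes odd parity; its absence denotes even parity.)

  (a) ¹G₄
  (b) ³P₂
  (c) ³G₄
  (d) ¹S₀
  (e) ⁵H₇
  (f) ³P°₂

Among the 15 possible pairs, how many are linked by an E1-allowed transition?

(a)–(b): forbidden (parity, ΔS, ΔL, ΔJ).
(a)–(c): forbidden (parity, ΔS).
(a)–(d): forbidden (parity, ΔL, ΔJ).
(a)–(e): forbidden (parity, ΔS, ΔJ).
(a)–(f): forbidden (ΔS, ΔL, ΔJ).
(b)–(c): forbidden (parity, ΔL, ΔJ).
(b)–(d): forbidden (parity, ΔS, ΔJ).
(b)–(e): forbidden (parity, ΔS, ΔL, ΔJ).
(b)–(f): allowed.
(c)–(d): forbidden (parity, ΔS, ΔL, ΔJ).
(c)–(e): forbidden (parity, ΔS, ΔJ).
(c)–(f): forbidden (ΔL, ΔJ).
(d)–(e): forbidden (parity, ΔS, ΔL, ΔJ).
(d)–(f): forbidden (ΔS, ΔJ).
(e)–(f): forbidden (ΔS, ΔL, ΔJ).
Allowed pairs: 1 of 15.

1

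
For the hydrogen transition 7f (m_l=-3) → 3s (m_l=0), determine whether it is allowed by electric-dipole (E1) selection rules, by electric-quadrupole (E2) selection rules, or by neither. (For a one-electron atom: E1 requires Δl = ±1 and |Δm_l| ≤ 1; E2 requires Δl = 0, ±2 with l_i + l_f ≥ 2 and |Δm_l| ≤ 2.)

neither

Δl = 0 − 3 = -3; l_i + l_f = 3.
Δm_l = +3.
E1 (Δl = ±1, |Δm_l| ≤ 1): not satisfied.
E2 (Δl = 0,±2, l_i+l_f ≥ 2, |Δm_l| ≤ 2): not satisfied.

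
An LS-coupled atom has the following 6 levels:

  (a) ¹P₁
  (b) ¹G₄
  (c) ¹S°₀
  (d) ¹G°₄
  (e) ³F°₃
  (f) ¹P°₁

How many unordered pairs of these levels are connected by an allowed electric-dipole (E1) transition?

(a)–(b): forbidden (parity, ΔL, ΔJ).
(a)–(c): allowed.
(a)–(d): forbidden (ΔL, ΔJ).
(a)–(e): forbidden (ΔS, ΔL, ΔJ).
(a)–(f): allowed.
(b)–(c): forbidden (ΔL, ΔJ).
(b)–(d): allowed.
(b)–(e): forbidden (ΔS).
(b)–(f): forbidden (ΔL, ΔJ).
(c)–(d): forbidden (parity, ΔL, ΔJ).
(c)–(e): forbidden (parity, ΔS, ΔL, ΔJ).
(c)–(f): forbidden (parity).
(d)–(e): forbidden (parity, ΔS).
(d)–(f): forbidden (parity, ΔL, ΔJ).
(e)–(f): forbidden (parity, ΔS, ΔL, ΔJ).
Allowed pairs: 3 of 15.

3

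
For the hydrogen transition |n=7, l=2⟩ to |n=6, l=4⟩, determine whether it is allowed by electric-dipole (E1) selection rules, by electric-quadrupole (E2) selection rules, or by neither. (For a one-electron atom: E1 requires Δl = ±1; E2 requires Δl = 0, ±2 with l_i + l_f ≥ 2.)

E2

Δl = 4 − 2 = +2; l_i + l_f = 6.
E1 (Δl = ±1): not satisfied.
E2 (Δl = 0,±2, l_i+l_f ≥ 2): satisfied.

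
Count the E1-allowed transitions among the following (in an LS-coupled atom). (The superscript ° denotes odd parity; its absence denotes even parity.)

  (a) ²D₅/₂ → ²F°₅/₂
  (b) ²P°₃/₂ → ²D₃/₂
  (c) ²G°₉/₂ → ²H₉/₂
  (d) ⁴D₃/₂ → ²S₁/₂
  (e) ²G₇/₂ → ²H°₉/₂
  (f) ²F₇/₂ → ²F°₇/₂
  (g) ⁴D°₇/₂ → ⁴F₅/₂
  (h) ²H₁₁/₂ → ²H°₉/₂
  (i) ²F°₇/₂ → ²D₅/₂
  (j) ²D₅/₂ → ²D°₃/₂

(a) allowed
(b) allowed
(c) allowed
(d) forbidden (parity, ΔS, ΔL fail)
(e) allowed
(f) allowed
(g) allowed
(h) allowed
(i) allowed
(j) allowed
Total allowed: 9 of 10.

9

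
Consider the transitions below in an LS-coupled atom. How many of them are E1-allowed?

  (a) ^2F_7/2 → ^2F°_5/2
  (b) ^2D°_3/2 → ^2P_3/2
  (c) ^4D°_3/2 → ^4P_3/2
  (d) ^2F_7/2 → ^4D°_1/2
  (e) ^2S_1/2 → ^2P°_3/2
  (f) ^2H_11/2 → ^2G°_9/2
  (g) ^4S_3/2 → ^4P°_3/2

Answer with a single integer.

(a) allowed
(b) allowed
(c) allowed
(d) forbidden (ΔS, ΔJ fail)
(e) allowed
(f) allowed
(g) allowed
Total allowed: 6 of 7.

6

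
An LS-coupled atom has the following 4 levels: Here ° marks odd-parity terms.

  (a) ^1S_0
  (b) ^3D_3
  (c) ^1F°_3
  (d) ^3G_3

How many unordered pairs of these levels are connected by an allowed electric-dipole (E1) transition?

0

(a)–(b): forbidden (parity, ΔS, ΔL, ΔJ).
(a)–(c): forbidden (ΔL, ΔJ).
(a)–(d): forbidden (parity, ΔS, ΔL, ΔJ).
(b)–(c): forbidden (ΔS).
(b)–(d): forbidden (parity, ΔL).
(c)–(d): forbidden (ΔS).
Allowed pairs: 0 of 6.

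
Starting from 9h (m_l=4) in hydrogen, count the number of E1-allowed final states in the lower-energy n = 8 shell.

5

E1 requires Δl = ±1, so l_f ∈ {4, 6}; with 0 ≤ l_f ≤ n_f−1 = 7, the allowed l_f values are {4, 6}.
For l_f = 4: m_f ∈ {m_i−1, m_i, m_i+1} ∩ [−4, 4] = {3, 4} → 2 states.
For l_f = 6: m_f ∈ {m_i−1, m_i, m_i+1} ∩ [−6, 6] = {3, 4, 5} → 3 states.
Total: 5.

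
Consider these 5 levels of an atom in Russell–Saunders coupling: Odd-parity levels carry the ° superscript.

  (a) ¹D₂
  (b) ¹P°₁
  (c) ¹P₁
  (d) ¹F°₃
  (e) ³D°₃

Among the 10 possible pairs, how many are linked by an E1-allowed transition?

3

(a)–(b): allowed.
(a)–(c): forbidden (parity).
(a)–(d): allowed.
(a)–(e): forbidden (ΔS).
(b)–(c): allowed.
(b)–(d): forbidden (parity, ΔL, ΔJ).
(b)–(e): forbidden (parity, ΔS, ΔJ).
(c)–(d): forbidden (ΔL, ΔJ).
(c)–(e): forbidden (ΔS, ΔJ).
(d)–(e): forbidden (parity, ΔS).
Allowed pairs: 3 of 10.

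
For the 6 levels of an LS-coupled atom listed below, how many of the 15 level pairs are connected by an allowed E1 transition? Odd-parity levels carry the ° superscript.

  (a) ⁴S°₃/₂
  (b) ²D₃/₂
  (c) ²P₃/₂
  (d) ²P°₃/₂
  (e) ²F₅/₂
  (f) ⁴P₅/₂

(a)–(b): forbidden (ΔS, ΔL).
(a)–(c): forbidden (ΔS).
(a)–(d): forbidden (parity, ΔS).
(a)–(e): forbidden (ΔS, ΔL).
(a)–(f): allowed.
(b)–(c): forbidden (parity).
(b)–(d): allowed.
(b)–(e): forbidden (parity).
(b)–(f): forbidden (parity, ΔS).
(c)–(d): allowed.
(c)–(e): forbidden (parity, ΔL).
(c)–(f): forbidden (parity, ΔS).
(d)–(e): forbidden (ΔL).
(d)–(f): forbidden (ΔS).
(e)–(f): forbidden (parity, ΔS, ΔL).
Allowed pairs: 3 of 15.

3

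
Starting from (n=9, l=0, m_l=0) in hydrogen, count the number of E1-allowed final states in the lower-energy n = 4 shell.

E1 requires Δl = ±1, so l_f ∈ {-1, 1}; with 0 ≤ l_f ≤ n_f−1 = 3, the allowed l_f values are {1}.
For l_f = 1: m_f ∈ {m_i−1, m_i, m_i+1} ∩ [−1, 1] = {-1, 0, 1} → 3 states.
Total: 3.

3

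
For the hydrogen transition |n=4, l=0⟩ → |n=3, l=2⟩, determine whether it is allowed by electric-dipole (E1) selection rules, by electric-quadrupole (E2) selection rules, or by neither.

E2

Δl = 2 − 0 = +2; l_i + l_f = 2.
E1 (Δl = ±1): not satisfied.
E2 (Δl = 0,±2, l_i+l_f ≥ 2): satisfied.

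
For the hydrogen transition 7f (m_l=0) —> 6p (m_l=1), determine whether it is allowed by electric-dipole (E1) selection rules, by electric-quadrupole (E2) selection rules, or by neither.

E2

Δl = 1 − 3 = -2; l_i + l_f = 4.
Δm_l = +1.
E1 (Δl = ±1, |Δm_l| ≤ 1): not satisfied.
E2 (Δl = 0,±2, l_i+l_f ≥ 2, |Δm_l| ≤ 2): satisfied.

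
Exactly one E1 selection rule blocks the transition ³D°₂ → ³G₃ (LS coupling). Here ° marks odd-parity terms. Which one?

ΔJ = 0, ±1 (not J=0↔0): J: 2 → 3, ΔJ = +1 — passes.
ΔS = 0: S: 1 → 1 — passes.
Parity must change: odd → even — passes.
ΔL = 0, ±1 (not L=0↔0): L: 2 → 4, ΔL = +2 — fails.

the ΔL = 0, ±1 rule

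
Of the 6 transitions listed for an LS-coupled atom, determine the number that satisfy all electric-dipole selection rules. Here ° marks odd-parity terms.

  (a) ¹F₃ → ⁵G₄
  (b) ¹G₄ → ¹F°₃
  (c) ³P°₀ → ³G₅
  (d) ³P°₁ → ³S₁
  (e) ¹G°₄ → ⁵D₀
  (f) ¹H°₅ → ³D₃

2

(a) forbidden (parity, ΔS fail)
(b) allowed
(c) forbidden (ΔL, ΔJ fail)
(d) allowed
(e) forbidden (ΔS, ΔL, ΔJ fail)
(f) forbidden (ΔS, ΔL, ΔJ fail)
Total allowed: 2 of 6.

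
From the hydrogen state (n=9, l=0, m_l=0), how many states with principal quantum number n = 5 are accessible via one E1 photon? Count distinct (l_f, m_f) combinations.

3

E1 requires Δl = ±1, so l_f ∈ {-1, 1}; with 0 ≤ l_f ≤ n_f−1 = 4, the allowed l_f values are {1}.
For l_f = 1: m_f ∈ {m_i−1, m_i, m_i+1} ∩ [−1, 1] = {-1, 0, 1} → 3 states.
Total: 3.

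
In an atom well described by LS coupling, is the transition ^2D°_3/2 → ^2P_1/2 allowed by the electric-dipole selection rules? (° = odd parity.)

allowed

Reading off the term symbols: S 1/2→1/2, L 2→1, J 3/2→1/2, parity odd→even.
ΔL = 0, ±1 (not L=0↔0): L: 2 → 1, ΔL = -1 — satisfied.
ΔJ = 0, ±1 (not J=0↔0): J: 3/2 → 1/2, ΔJ = -1 — satisfied.
ΔS = 0: S: 1/2 → 1/2 — satisfied.
Parity must change: odd → even — satisfied.
All four E1 rules are satisfied.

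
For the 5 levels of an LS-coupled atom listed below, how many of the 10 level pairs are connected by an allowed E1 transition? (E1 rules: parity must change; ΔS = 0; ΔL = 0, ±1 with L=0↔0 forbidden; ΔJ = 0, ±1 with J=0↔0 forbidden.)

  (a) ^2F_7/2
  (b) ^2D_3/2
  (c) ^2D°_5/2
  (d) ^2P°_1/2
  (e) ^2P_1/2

4

(a)–(b): forbidden (parity, ΔJ).
(a)–(c): allowed.
(a)–(d): forbidden (ΔL, ΔJ).
(a)–(e): forbidden (parity, ΔL, ΔJ).
(b)–(c): allowed.
(b)–(d): allowed.
(b)–(e): forbidden (parity).
(c)–(d): forbidden (parity, ΔJ).
(c)–(e): forbidden (ΔJ).
(d)–(e): allowed.
Allowed pairs: 4 of 10.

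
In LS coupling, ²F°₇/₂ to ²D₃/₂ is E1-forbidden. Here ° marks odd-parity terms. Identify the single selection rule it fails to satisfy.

the ΔJ = 0, ±1 rule

Reading off the term symbols: S 1/2→1/2, L 3→2, J 7/2→3/2, parity odd→even.
Parity must change: odd → even — passes.
ΔL = 0, ±1 (not L=0↔0): L: 3 → 2, ΔL = -1 — passes.
ΔS = 0: S: 1/2 → 1/2 — passes.
ΔJ = 0, ±1 (not J=0↔0): J: 7/2 → 3/2, ΔJ = -2 — fails.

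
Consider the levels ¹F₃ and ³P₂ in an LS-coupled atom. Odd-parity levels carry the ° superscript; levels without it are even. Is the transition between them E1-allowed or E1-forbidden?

forbidden

Initial level: S=0, L=3, J=3, parity even. Final level: S=1, L=1, J=2, parity even.
ΔL = 0, ±1 (not L=0↔0): L: 3 → 1, ΔL = -2 — ✗.
Parity must change: even → even — ✗.
ΔJ = 0, ±1 (not J=0↔0): J: 3 → 2, ΔJ = -1 — ✓.
ΔS = 0: S: 0 → 1 — ✗.
Rule(s) violated: parity, ΔS, ΔL.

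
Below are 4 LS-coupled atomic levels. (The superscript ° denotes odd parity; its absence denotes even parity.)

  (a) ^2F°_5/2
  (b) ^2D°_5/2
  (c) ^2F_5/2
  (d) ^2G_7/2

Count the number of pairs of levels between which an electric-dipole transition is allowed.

(a)–(b): forbidden (parity).
(a)–(c): allowed.
(a)–(d): allowed.
(b)–(c): allowed.
(b)–(d): forbidden (ΔL).
(c)–(d): forbidden (parity).
Allowed pairs: 3 of 6.

3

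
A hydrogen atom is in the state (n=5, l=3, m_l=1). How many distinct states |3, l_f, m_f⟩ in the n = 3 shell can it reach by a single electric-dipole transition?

E1 requires Δl = ±1, so l_f ∈ {2, 4}; with 0 ≤ l_f ≤ n_f−1 = 2, the allowed l_f values are {2}.
For l_f = 2: m_f ∈ {m_i−1, m_i, m_i+1} ∩ [−2, 2] = {0, 1, 2} → 3 states.
Total: 3.

3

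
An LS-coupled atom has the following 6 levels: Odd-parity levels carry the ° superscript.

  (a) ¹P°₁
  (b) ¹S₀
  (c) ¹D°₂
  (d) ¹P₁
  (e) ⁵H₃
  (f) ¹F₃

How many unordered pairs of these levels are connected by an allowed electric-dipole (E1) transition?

(a)–(b): allowed.
(a)–(c): forbidden (parity).
(a)–(d): allowed.
(a)–(e): forbidden (ΔS, ΔL, ΔJ).
(a)–(f): forbidden (ΔL, ΔJ).
(b)–(c): forbidden (ΔL, ΔJ).
(b)–(d): forbidden (parity).
(b)–(e): forbidden (parity, ΔS, ΔL, ΔJ).
(b)–(f): forbidden (parity, ΔL, ΔJ).
(c)–(d): allowed.
(c)–(e): forbidden (ΔS, ΔL).
(c)–(f): allowed.
(d)–(e): forbidden (parity, ΔS, ΔL, ΔJ).
(d)–(f): forbidden (parity, ΔL, ΔJ).
(e)–(f): forbidden (parity, ΔS, ΔL).
Allowed pairs: 4 of 15.

4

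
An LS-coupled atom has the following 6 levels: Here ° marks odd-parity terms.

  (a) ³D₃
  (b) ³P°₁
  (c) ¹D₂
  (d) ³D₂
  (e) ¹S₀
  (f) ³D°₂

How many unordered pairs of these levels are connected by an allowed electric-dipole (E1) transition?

3

(a)–(b): forbidden (ΔJ).
(a)–(c): forbidden (parity, ΔS).
(a)–(d): forbidden (parity).
(a)–(e): forbidden (parity, ΔS, ΔL, ΔJ).
(a)–(f): allowed.
(b)–(c): forbidden (ΔS).
(b)–(d): allowed.
(b)–(e): forbidden (ΔS).
(b)–(f): forbidden (parity).
(c)–(d): forbidden (parity, ΔS).
(c)–(e): forbidden (parity, ΔL, ΔJ).
(c)–(f): forbidden (ΔS).
(d)–(e): forbidden (parity, ΔS, ΔL, ΔJ).
(d)–(f): allowed.
(e)–(f): forbidden (ΔS, ΔL, ΔJ).
Allowed pairs: 3 of 15.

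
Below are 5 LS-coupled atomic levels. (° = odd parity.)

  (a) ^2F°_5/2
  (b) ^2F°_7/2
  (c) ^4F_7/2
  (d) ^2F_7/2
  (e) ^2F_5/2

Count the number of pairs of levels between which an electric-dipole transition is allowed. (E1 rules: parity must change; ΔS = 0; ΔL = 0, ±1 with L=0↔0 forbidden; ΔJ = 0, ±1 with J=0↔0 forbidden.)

4

(a)–(b): forbidden (parity).
(a)–(c): forbidden (ΔS).
(a)–(d): allowed.
(a)–(e): allowed.
(b)–(c): forbidden (ΔS).
(b)–(d): allowed.
(b)–(e): allowed.
(c)–(d): forbidden (parity, ΔS).
(c)–(e): forbidden (parity, ΔS).
(d)–(e): forbidden (parity).
Allowed pairs: 4 of 10.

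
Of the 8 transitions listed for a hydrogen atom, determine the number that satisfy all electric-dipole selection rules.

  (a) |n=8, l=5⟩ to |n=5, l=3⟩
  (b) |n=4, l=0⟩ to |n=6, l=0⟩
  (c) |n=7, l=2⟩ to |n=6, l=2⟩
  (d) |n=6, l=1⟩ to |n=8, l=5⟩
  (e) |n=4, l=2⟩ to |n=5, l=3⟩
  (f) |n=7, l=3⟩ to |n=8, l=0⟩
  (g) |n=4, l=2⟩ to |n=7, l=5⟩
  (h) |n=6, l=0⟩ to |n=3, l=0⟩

(a) forbidden — Δl = -2 (E1 requires Δl = ±1)
(b) forbidden — Δl = +0 (E1 requires Δl = ±1)
(c) forbidden — Δl = +0 (E1 requires Δl = ±1)
(d) forbidden — Δl = +4 (E1 requires Δl = ±1)
(e) allowed
(f) forbidden — Δl = -3 (E1 requires Δl = ±1)
(g) forbidden — Δl = +3 (E1 requires Δl = ±1)
(h) forbidden — Δl = +0 (E1 requires Δl = ±1)
Total allowed: 1 of 8.

1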